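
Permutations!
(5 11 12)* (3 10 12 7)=[0, 1, 2, 10, 4, 11, 6, 3, 8, 9, 12, 7, 5]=(3 10 12 5 11 7)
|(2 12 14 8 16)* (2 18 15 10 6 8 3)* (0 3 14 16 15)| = |(0 3 2 12 16 18)(6 8 15 10)| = 12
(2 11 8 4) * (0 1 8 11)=(11)(0 1 8 4 2)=[1, 8, 0, 3, 2, 5, 6, 7, 4, 9, 10, 11]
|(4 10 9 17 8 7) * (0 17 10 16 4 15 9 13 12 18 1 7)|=|(0 17 8)(1 7 15 9 10 13 12 18)(4 16)|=24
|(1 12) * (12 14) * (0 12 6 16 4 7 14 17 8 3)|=|(0 12 1 17 8 3)(4 7 14 6 16)|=30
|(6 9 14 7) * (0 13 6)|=6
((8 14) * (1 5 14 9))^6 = (1 5 14 8 9)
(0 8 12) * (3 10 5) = (0 8 12)(3 10 5) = [8, 1, 2, 10, 4, 3, 6, 7, 12, 9, 5, 11, 0]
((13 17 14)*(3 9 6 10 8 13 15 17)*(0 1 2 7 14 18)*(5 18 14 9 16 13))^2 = ((0 1 2 7 9 6 10 8 5 18)(3 16 13)(14 15 17))^2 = (0 2 9 10 5)(1 7 6 8 18)(3 13 16)(14 17 15)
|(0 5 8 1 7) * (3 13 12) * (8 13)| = 8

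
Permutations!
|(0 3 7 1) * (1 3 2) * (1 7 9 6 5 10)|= |(0 2 7 3 9 6 5 10 1)|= 9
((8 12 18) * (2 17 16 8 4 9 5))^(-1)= (2 5 9 4 18 12 8 16 17)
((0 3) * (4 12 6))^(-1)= ((0 3)(4 12 6))^(-1)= (0 3)(4 6 12)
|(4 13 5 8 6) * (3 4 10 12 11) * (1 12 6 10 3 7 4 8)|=|(1 12 11 7 4 13 5)(3 8 10 6)|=28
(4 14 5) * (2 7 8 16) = (2 7 8 16)(4 14 5) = [0, 1, 7, 3, 14, 4, 6, 8, 16, 9, 10, 11, 12, 13, 5, 15, 2]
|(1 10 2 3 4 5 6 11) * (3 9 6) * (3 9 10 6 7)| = |(1 6 11)(2 10)(3 4 5 9 7)| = 30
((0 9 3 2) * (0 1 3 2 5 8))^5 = (0 5 1 9 8 3 2)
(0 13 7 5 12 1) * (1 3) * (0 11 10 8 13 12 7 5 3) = (0 12)(1 11 10 8 13 5 7 3) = [12, 11, 2, 1, 4, 7, 6, 3, 13, 9, 8, 10, 0, 5]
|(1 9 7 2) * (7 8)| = 5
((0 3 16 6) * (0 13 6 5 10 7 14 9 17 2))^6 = (0 14 16 17 10)(2 7 3 9 5)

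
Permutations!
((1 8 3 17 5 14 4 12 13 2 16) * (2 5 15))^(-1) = (1 16 2 15 17 3 8)(4 14 5 13 12) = ((1 8 3 17 15 2 16)(4 12 13 5 14))^(-1)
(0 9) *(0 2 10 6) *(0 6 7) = (0 9 2 10 7) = [9, 1, 10, 3, 4, 5, 6, 0, 8, 2, 7]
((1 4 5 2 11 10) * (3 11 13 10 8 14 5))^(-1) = ((1 4 3 11 8 14 5 2 13 10))^(-1) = (1 10 13 2 5 14 8 11 3 4)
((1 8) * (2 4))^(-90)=((1 8)(2 4))^(-90)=(8)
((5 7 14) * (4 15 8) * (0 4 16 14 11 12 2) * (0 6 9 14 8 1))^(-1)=(0 1 15 4)(2 12 11 7 5 14 9 6)(8 16)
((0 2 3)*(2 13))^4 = ((0 13 2 3))^4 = (13)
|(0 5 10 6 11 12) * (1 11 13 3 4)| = |(0 5 10 6 13 3 4 1 11 12)| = 10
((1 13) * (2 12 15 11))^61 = (1 13)(2 12 15 11)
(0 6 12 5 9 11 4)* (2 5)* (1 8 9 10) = (0 6 12 2 5 10 1 8 9 11 4) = [6, 8, 5, 3, 0, 10, 12, 7, 9, 11, 1, 4, 2]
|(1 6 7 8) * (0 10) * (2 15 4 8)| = 14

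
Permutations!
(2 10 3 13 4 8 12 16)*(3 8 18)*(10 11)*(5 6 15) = (2 11 10 8 12 16)(3 13 4 18)(5 6 15) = [0, 1, 11, 13, 18, 6, 15, 7, 12, 9, 8, 10, 16, 4, 14, 5, 2, 17, 3]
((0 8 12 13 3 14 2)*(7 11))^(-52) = ((0 8 12 13 3 14 2)(7 11))^(-52) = (0 3 8 14 12 2 13)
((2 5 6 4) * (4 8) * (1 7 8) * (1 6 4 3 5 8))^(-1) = ((1 7)(2 8 3 5 4))^(-1) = (1 7)(2 4 5 3 8)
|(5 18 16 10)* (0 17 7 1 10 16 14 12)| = 9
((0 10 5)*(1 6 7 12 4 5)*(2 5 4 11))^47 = (0 1 7 11 5 10 6 12 2)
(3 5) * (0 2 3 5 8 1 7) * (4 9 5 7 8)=(0 2 3 4 9 5 7)(1 8)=[2, 8, 3, 4, 9, 7, 6, 0, 1, 5]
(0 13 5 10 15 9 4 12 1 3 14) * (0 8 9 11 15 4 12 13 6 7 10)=(0 6 7 10 4 13 5)(1 3 14 8 9 12)(11 15)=[6, 3, 2, 14, 13, 0, 7, 10, 9, 12, 4, 15, 1, 5, 8, 11]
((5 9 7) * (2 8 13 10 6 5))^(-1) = (2 7 9 5 6 10 13 8)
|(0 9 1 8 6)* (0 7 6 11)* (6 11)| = |(0 9 1 8 6 7 11)| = 7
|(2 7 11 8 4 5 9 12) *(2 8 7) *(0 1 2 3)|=20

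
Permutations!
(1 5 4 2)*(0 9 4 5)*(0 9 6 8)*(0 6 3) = (0 3)(1 9 4 2)(6 8) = [3, 9, 1, 0, 2, 5, 8, 7, 6, 4]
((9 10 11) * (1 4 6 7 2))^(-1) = ((1 4 6 7 2)(9 10 11))^(-1) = (1 2 7 6 4)(9 11 10)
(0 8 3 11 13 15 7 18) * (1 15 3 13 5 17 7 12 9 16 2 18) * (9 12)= (0 8 13 3 11 5 17 7 1 15 9 16 2 18)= [8, 15, 18, 11, 4, 17, 6, 1, 13, 16, 10, 5, 12, 3, 14, 9, 2, 7, 0]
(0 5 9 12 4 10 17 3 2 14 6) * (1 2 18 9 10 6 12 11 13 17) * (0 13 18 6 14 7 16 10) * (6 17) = [5, 2, 7, 17, 14, 0, 13, 16, 8, 11, 1, 18, 4, 6, 12, 15, 10, 3, 9] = (0 5)(1 2 7 16 10)(3 17)(4 14 12)(6 13)(9 11 18)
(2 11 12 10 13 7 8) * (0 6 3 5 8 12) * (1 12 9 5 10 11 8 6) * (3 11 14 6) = (0 1 12 14 6 11)(2 8)(3 10 13 7 9 5) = [1, 12, 8, 10, 4, 3, 11, 9, 2, 5, 13, 0, 14, 7, 6]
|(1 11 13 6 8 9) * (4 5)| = 6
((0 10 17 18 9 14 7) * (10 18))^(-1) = (0 7 14 9 18)(10 17)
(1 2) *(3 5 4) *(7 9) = (1 2)(3 5 4)(7 9) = [0, 2, 1, 5, 3, 4, 6, 9, 8, 7]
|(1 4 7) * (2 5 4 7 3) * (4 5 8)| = 4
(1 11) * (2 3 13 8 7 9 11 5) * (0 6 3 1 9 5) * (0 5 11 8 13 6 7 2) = [7, 5, 1, 6, 4, 0, 3, 11, 2, 8, 10, 9, 12, 13] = (13)(0 7 11 9 8 2 1 5)(3 6)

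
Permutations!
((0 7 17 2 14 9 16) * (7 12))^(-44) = (0 2)(7 9)(12 14)(16 17)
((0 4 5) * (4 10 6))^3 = ((0 10 6 4 5))^3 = (0 4 10 5 6)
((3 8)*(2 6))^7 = ((2 6)(3 8))^7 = (2 6)(3 8)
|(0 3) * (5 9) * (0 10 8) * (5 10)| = |(0 3 5 9 10 8)| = 6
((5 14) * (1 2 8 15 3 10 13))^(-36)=(1 13 10 3 15 8 2)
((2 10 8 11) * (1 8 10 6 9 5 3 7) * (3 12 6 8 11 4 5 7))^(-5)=((1 11 2 8 4 5 12 6 9 7))^(-5)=(1 5)(2 6)(4 7)(8 9)(11 12)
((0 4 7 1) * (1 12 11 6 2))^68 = ((0 4 7 12 11 6 2 1))^68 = (0 11)(1 12)(2 7)(4 6)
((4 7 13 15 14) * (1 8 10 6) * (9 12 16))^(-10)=((1 8 10 6)(4 7 13 15 14)(9 12 16))^(-10)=(1 10)(6 8)(9 16 12)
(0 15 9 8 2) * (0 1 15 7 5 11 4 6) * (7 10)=[10, 15, 1, 3, 6, 11, 0, 5, 2, 8, 7, 4, 12, 13, 14, 9]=(0 10 7 5 11 4 6)(1 15 9 8 2)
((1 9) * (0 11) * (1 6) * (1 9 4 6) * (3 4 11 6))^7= (0 9 11 6 1)(3 4)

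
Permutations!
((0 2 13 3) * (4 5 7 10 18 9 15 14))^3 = ((0 2 13 3)(4 5 7 10 18 9 15 14))^3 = (0 3 13 2)(4 10 15 5 18 14 7 9)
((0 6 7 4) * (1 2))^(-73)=(0 4 7 6)(1 2)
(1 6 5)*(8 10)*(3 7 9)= (1 6 5)(3 7 9)(8 10)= [0, 6, 2, 7, 4, 1, 5, 9, 10, 3, 8]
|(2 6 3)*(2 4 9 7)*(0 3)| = 7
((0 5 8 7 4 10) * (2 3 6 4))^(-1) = (0 10 4 6 3 2 7 8 5)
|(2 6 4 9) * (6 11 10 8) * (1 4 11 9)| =|(1 4)(2 9)(6 11 10 8)| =4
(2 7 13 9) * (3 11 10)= (2 7 13 9)(3 11 10)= [0, 1, 7, 11, 4, 5, 6, 13, 8, 2, 3, 10, 12, 9]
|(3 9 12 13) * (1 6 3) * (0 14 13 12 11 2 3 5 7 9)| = 11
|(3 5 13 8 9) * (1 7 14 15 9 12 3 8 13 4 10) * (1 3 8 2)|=12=|(1 7 14 15 9 2)(3 5 4 10)(8 12)|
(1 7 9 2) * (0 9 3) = (0 9 2 1 7 3) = [9, 7, 1, 0, 4, 5, 6, 3, 8, 2]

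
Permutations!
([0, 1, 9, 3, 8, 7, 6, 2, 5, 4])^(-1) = [0, 1, 7, 3, 9, 8, 6, 5, 4, 2]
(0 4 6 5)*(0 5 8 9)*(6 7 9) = (0 4 7 9)(6 8) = [4, 1, 2, 3, 7, 5, 8, 9, 6, 0]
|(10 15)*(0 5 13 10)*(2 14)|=|(0 5 13 10 15)(2 14)|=10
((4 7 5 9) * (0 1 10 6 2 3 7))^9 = (0 4 9 5 7 3 2 6 10 1)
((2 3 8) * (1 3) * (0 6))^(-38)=((0 6)(1 3 8 2))^(-38)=(1 8)(2 3)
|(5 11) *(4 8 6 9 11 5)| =|(4 8 6 9 11)| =5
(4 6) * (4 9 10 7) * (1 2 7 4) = (1 2 7)(4 6 9 10) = [0, 2, 7, 3, 6, 5, 9, 1, 8, 10, 4]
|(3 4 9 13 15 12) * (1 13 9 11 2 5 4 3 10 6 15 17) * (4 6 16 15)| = 60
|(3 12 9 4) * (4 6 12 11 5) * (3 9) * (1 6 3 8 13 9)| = |(1 6 12 8 13 9 3 11 5 4)| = 10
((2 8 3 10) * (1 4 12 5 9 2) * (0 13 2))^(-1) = ((0 13 2 8 3 10 1 4 12 5 9))^(-1) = (0 9 5 12 4 1 10 3 8 2 13)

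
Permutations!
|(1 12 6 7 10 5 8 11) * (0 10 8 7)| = |(0 10 5 7 8 11 1 12 6)| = 9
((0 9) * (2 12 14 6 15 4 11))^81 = (0 9)(2 15 12 4 14 11 6)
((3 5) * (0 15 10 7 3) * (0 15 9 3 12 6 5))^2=((0 9 3)(5 15 10 7 12 6))^2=(0 3 9)(5 10 12)(6 15 7)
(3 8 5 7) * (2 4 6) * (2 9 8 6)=[0, 1, 4, 6, 2, 7, 9, 3, 5, 8]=(2 4)(3 6 9 8 5 7)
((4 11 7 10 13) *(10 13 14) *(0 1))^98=(14)(4 7)(11 13)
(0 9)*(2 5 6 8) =(0 9)(2 5 6 8) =[9, 1, 5, 3, 4, 6, 8, 7, 2, 0]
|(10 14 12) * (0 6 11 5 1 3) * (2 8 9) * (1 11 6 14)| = |(0 14 12 10 1 3)(2 8 9)(5 11)| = 6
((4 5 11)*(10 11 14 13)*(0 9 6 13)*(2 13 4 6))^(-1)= (0 14 5 4 6 11 10 13 2 9)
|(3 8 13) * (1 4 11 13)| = 6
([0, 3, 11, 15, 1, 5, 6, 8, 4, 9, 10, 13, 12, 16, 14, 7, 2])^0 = (16)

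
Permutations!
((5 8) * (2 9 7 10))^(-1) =(2 10 7 9)(5 8)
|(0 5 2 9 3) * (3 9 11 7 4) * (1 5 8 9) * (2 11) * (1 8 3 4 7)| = 6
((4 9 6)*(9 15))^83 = ((4 15 9 6))^83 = (4 6 9 15)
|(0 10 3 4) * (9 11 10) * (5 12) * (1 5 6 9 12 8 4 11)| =|(0 12 6 9 1 5 8 4)(3 11 10)| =24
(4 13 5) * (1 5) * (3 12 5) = (1 3 12 5 4 13) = [0, 3, 2, 12, 13, 4, 6, 7, 8, 9, 10, 11, 5, 1]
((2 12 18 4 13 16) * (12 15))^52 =((2 15 12 18 4 13 16))^52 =(2 18 16 12 13 15 4)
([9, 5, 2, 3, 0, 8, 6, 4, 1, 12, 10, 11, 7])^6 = (0 9 12 7 4)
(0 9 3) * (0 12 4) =[9, 1, 2, 12, 0, 5, 6, 7, 8, 3, 10, 11, 4] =(0 9 3 12 4)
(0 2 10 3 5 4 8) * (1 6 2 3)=(0 3 5 4 8)(1 6 2 10)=[3, 6, 10, 5, 8, 4, 2, 7, 0, 9, 1]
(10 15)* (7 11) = [0, 1, 2, 3, 4, 5, 6, 11, 8, 9, 15, 7, 12, 13, 14, 10] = (7 11)(10 15)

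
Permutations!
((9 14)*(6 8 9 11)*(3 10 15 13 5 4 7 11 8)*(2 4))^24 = ((2 4 7 11 6 3 10 15 13 5)(8 9 14))^24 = (2 6 13 7 10)(3 5 11 15 4)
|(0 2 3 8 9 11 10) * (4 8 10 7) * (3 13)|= 5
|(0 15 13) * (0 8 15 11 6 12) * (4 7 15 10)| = |(0 11 6 12)(4 7 15 13 8 10)| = 12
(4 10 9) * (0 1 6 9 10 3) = [1, 6, 2, 0, 3, 5, 9, 7, 8, 4, 10] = (10)(0 1 6 9 4 3)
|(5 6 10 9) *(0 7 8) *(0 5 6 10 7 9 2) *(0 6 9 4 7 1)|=|(0 4 7 8 5 10 2 6 1)|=9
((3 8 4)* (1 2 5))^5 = (1 5 2)(3 4 8)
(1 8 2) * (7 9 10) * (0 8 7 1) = (0 8 2)(1 7 9 10) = [8, 7, 0, 3, 4, 5, 6, 9, 2, 10, 1]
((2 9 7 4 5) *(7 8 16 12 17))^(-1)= ((2 9 8 16 12 17 7 4 5))^(-1)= (2 5 4 7 17 12 16 8 9)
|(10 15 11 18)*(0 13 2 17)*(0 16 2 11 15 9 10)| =|(0 13 11 18)(2 17 16)(9 10)| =12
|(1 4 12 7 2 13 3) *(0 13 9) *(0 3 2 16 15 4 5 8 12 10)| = |(0 13 2 9 3 1 5 8 12 7 16 15 4 10)| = 14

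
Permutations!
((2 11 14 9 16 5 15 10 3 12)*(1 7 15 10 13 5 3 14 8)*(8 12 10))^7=(1 7 15 13 5 8)(2 11 12)(3 14 16 10 9)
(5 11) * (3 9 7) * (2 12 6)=(2 12 6)(3 9 7)(5 11)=[0, 1, 12, 9, 4, 11, 2, 3, 8, 7, 10, 5, 6]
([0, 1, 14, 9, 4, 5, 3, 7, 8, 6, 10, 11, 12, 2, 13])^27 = [0, 1, 2, 3, 4, 5, 6, 7, 8, 9, 10, 11, 12, 13, 14]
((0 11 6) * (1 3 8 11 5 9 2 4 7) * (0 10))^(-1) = ((0 5 9 2 4 7 1 3 8 11 6 10))^(-1) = (0 10 6 11 8 3 1 7 4 2 9 5)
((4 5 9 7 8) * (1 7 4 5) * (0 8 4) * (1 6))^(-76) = (9)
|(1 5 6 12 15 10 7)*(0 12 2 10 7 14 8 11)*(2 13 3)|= |(0 12 15 7 1 5 6 13 3 2 10 14 8 11)|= 14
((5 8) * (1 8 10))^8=(10)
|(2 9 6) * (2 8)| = 4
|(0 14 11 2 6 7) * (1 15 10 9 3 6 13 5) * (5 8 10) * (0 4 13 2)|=24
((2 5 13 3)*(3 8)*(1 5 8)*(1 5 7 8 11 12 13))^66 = (1 3 12)(2 13 7)(5 8 11)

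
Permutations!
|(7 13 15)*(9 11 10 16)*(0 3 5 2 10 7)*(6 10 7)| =|(0 3 5 2 7 13 15)(6 10 16 9 11)| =35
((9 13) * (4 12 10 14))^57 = (4 12 10 14)(9 13)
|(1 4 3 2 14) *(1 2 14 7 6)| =|(1 4 3 14 2 7 6)| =7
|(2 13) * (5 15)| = 2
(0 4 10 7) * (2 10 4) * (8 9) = (0 2 10 7)(8 9) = [2, 1, 10, 3, 4, 5, 6, 0, 9, 8, 7]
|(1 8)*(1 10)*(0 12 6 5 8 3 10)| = |(0 12 6 5 8)(1 3 10)| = 15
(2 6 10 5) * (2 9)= (2 6 10 5 9)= [0, 1, 6, 3, 4, 9, 10, 7, 8, 2, 5]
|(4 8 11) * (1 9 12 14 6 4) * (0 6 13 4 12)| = 10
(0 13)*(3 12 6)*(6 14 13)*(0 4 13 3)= (0 6)(3 12 14)(4 13)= [6, 1, 2, 12, 13, 5, 0, 7, 8, 9, 10, 11, 14, 4, 3]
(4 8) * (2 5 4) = (2 5 4 8) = [0, 1, 5, 3, 8, 4, 6, 7, 2]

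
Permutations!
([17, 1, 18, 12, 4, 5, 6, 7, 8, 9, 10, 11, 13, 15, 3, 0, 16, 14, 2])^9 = (0 14 12 15 17 3 13)(2 18)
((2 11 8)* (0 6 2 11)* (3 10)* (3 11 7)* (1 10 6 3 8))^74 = (0 6)(1 11 10)(2 3)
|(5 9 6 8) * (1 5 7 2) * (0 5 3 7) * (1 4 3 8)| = 12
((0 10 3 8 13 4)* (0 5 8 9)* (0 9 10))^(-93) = (3 10)(4 13 8 5)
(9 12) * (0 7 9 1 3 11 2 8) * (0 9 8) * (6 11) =(0 7 8 9 12 1 3 6 11 2) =[7, 3, 0, 6, 4, 5, 11, 8, 9, 12, 10, 2, 1]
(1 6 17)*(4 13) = (1 6 17)(4 13) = [0, 6, 2, 3, 13, 5, 17, 7, 8, 9, 10, 11, 12, 4, 14, 15, 16, 1]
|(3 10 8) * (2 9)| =6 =|(2 9)(3 10 8)|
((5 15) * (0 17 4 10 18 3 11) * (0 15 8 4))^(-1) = (0 17)(3 18 10 4 8 5 15 11)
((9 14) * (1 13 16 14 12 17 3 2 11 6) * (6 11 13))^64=(17)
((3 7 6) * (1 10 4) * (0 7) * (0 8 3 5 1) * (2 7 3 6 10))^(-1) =((0 3 8 6 5 1 2 7 10 4))^(-1) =(0 4 10 7 2 1 5 6 8 3)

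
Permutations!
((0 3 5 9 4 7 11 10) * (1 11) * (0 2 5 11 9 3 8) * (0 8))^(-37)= (1 7 4 9)(2 11 5 10 3)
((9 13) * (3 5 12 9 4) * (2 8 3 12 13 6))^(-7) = ((2 8 3 5 13 4 12 9 6))^(-7) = (2 3 13 12 6 8 5 4 9)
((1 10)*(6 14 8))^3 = (14)(1 10)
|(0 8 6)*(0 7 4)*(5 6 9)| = 7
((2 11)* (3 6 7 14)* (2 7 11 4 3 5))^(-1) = (2 5 14 7 11 6 3 4)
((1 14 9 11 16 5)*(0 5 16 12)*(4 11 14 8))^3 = ((16)(0 5 1 8 4 11 12)(9 14))^3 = (16)(0 8 12 1 11 5 4)(9 14)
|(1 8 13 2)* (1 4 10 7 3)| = 8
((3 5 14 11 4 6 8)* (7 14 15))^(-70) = (3 15 14 4 8 5 7 11 6)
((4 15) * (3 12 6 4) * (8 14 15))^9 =(3 6 8 15 12 4 14)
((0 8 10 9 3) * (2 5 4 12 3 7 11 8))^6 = (12)(7 11 8 10 9)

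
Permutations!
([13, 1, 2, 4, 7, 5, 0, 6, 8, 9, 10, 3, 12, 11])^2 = (0 11 4 6 13 3 7)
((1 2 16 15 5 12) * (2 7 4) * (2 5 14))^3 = (1 5 7 12 4)(2 14 15 16)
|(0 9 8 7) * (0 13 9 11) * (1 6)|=|(0 11)(1 6)(7 13 9 8)|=4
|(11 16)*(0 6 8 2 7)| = 10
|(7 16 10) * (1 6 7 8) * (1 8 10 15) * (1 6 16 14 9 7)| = 12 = |(1 16 15 6)(7 14 9)|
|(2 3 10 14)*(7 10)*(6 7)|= |(2 3 6 7 10 14)|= 6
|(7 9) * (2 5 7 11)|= |(2 5 7 9 11)|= 5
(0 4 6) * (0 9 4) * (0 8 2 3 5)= (0 8 2 3 5)(4 6 9)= [8, 1, 3, 5, 6, 0, 9, 7, 2, 4]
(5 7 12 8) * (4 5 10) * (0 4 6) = (0 4 5 7 12 8 10 6) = [4, 1, 2, 3, 5, 7, 0, 12, 10, 9, 6, 11, 8]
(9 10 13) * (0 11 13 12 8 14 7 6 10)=[11, 1, 2, 3, 4, 5, 10, 6, 14, 0, 12, 13, 8, 9, 7]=(0 11 13 9)(6 10 12 8 14 7)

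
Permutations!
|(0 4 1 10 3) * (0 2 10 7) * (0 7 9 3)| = 7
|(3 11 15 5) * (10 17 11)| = |(3 10 17 11 15 5)| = 6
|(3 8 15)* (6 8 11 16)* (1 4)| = |(1 4)(3 11 16 6 8 15)| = 6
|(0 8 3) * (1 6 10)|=3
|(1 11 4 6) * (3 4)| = 5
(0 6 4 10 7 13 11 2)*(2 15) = (0 6 4 10 7 13 11 15 2) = [6, 1, 0, 3, 10, 5, 4, 13, 8, 9, 7, 15, 12, 11, 14, 2]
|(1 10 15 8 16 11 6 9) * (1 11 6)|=8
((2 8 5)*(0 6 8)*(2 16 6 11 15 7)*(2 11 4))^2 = (0 2 4)(5 6)(7 15 11)(8 16)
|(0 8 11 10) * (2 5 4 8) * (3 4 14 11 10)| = |(0 2 5 14 11 3 4 8 10)| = 9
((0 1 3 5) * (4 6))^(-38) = (6)(0 3)(1 5)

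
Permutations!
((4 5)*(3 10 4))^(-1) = (3 5 4 10)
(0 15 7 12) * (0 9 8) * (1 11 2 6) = (0 15 7 12 9 8)(1 11 2 6) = [15, 11, 6, 3, 4, 5, 1, 12, 0, 8, 10, 2, 9, 13, 14, 7]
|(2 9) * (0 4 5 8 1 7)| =6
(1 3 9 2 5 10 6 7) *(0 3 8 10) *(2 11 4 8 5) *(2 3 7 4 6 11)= (0 7 1 5)(2 3 9)(4 8 10 11 6)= [7, 5, 3, 9, 8, 0, 4, 1, 10, 2, 11, 6]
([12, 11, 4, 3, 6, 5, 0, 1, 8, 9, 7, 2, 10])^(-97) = [10, 2, 6, 3, 0, 5, 12, 11, 8, 9, 1, 4, 7]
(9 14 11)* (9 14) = [0, 1, 2, 3, 4, 5, 6, 7, 8, 9, 10, 14, 12, 13, 11] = (11 14)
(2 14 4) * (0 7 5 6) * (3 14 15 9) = (0 7 5 6)(2 15 9 3 14 4) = [7, 1, 15, 14, 2, 6, 0, 5, 8, 3, 10, 11, 12, 13, 4, 9]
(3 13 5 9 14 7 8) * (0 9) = (0 9 14 7 8 3 13 5) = [9, 1, 2, 13, 4, 0, 6, 8, 3, 14, 10, 11, 12, 5, 7]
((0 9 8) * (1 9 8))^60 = ((0 8)(1 9))^60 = (9)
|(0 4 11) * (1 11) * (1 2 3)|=6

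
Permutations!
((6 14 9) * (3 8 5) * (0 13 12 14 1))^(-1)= ((0 13 12 14 9 6 1)(3 8 5))^(-1)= (0 1 6 9 14 12 13)(3 5 8)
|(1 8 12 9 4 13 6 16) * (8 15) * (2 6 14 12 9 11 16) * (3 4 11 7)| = 6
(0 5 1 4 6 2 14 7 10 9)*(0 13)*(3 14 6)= [5, 4, 6, 14, 3, 1, 2, 10, 8, 13, 9, 11, 12, 0, 7]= (0 5 1 4 3 14 7 10 9 13)(2 6)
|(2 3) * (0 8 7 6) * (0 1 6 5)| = 4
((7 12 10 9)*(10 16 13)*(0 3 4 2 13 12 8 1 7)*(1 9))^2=((0 3 4 2 13 10 1 7 8 9)(12 16))^2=(16)(0 4 13 1 8)(2 10 7 9 3)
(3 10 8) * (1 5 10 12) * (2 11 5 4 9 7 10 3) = (1 4 9 7 10 8 2 11 5 3 12) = [0, 4, 11, 12, 9, 3, 6, 10, 2, 7, 8, 5, 1]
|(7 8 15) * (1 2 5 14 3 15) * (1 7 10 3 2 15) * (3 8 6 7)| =30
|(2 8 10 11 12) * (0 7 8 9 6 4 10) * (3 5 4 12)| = 60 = |(0 7 8)(2 9 6 12)(3 5 4 10 11)|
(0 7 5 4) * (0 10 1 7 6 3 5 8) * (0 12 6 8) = [8, 7, 2, 5, 10, 4, 3, 0, 12, 9, 1, 11, 6] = (0 8 12 6 3 5 4 10 1 7)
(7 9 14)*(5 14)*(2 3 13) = (2 3 13)(5 14 7 9) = [0, 1, 3, 13, 4, 14, 6, 9, 8, 5, 10, 11, 12, 2, 7]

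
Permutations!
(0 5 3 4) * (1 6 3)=[5, 6, 2, 4, 0, 1, 3]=(0 5 1 6 3 4)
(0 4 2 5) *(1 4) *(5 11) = (0 1 4 2 11 5) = [1, 4, 11, 3, 2, 0, 6, 7, 8, 9, 10, 5]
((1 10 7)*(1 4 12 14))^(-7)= ((1 10 7 4 12 14))^(-7)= (1 14 12 4 7 10)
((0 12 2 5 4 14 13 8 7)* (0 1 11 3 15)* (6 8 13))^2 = ((0 12 2 5 4 14 6 8 7 1 11 3 15))^2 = (0 2 4 6 7 11 15 12 5 14 8 1 3)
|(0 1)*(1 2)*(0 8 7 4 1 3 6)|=4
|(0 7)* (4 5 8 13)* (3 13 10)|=|(0 7)(3 13 4 5 8 10)|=6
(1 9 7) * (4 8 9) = (1 4 8 9 7) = [0, 4, 2, 3, 8, 5, 6, 1, 9, 7]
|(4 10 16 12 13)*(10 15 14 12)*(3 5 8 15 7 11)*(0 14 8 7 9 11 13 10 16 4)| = 22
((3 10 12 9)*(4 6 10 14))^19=((3 14 4 6 10 12 9))^19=(3 12 6 14 9 10 4)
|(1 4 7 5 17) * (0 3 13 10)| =20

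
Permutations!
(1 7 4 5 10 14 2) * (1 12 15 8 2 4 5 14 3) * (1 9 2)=(1 7 5 10 3 9 2 12 15 8)(4 14)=[0, 7, 12, 9, 14, 10, 6, 5, 1, 2, 3, 11, 15, 13, 4, 8]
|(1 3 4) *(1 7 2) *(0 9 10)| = |(0 9 10)(1 3 4 7 2)| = 15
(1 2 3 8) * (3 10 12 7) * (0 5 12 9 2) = [5, 0, 10, 8, 4, 12, 6, 3, 1, 2, 9, 11, 7] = (0 5 12 7 3 8 1)(2 10 9)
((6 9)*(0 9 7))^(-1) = ((0 9 6 7))^(-1) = (0 7 6 9)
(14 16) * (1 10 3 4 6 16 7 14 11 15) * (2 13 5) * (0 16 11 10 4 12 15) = (0 16 10 3 12 15 1 4 6 11)(2 13 5)(7 14) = [16, 4, 13, 12, 6, 2, 11, 14, 8, 9, 3, 0, 15, 5, 7, 1, 10]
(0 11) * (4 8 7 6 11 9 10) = (0 9 10 4 8 7 6 11) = [9, 1, 2, 3, 8, 5, 11, 6, 7, 10, 4, 0]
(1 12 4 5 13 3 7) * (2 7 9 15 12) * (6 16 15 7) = [0, 2, 6, 9, 5, 13, 16, 1, 8, 7, 10, 11, 4, 3, 14, 12, 15] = (1 2 6 16 15 12 4 5 13 3 9 7)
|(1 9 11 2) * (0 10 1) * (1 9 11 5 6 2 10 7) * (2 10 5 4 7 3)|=24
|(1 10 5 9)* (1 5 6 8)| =4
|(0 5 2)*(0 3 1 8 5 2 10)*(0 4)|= 8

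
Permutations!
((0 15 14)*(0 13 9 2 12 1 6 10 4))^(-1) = (0 4 10 6 1 12 2 9 13 14 15)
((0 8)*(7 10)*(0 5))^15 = ((0 8 5)(7 10))^15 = (7 10)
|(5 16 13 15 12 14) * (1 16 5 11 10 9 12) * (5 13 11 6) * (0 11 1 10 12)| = 10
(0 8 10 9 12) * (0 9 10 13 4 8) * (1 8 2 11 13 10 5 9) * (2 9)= (1 8 10 5 2 11 13 4 9 12)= [0, 8, 11, 3, 9, 2, 6, 7, 10, 12, 5, 13, 1, 4]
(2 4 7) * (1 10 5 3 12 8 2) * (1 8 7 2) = (1 10 5 3 12 7 8)(2 4) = [0, 10, 4, 12, 2, 3, 6, 8, 1, 9, 5, 11, 7]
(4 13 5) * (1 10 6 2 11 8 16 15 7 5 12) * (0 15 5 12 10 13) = (0 15 7 12 1 13 10 6 2 11 8 16 5 4) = [15, 13, 11, 3, 0, 4, 2, 12, 16, 9, 6, 8, 1, 10, 14, 7, 5]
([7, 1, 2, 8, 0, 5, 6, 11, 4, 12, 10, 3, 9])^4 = [8, 1, 2, 7, 3, 5, 6, 4, 11, 9, 10, 0, 12]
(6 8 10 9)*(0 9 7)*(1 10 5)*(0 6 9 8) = (0 8 5 1 10 7 6) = [8, 10, 2, 3, 4, 1, 0, 6, 5, 9, 7]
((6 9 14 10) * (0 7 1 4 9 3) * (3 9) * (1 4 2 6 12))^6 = (0 4)(1 12 10 14 9 6 2)(3 7)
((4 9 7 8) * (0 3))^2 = ((0 3)(4 9 7 8))^2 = (4 7)(8 9)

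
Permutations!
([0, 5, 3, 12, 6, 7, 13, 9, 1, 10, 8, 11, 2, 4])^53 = [0, 8, 12, 2, 13, 1, 4, 5, 10, 7, 9, 11, 3, 6]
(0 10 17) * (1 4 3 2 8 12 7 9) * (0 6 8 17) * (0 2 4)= (0 10 2 17 6 8 12 7 9 1)(3 4)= [10, 0, 17, 4, 3, 5, 8, 9, 12, 1, 2, 11, 7, 13, 14, 15, 16, 6]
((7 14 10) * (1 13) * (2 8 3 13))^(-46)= ((1 2 8 3 13)(7 14 10))^(-46)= (1 13 3 8 2)(7 10 14)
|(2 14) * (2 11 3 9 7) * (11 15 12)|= 8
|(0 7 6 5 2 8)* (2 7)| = 3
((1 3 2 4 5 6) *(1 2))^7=((1 3)(2 4 5 6))^7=(1 3)(2 6 5 4)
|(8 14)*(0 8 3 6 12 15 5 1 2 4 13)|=|(0 8 14 3 6 12 15 5 1 2 4 13)|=12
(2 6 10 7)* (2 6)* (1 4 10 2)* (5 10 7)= (1 4 7 6 2)(5 10)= [0, 4, 1, 3, 7, 10, 2, 6, 8, 9, 5]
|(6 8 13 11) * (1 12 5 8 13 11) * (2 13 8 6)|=8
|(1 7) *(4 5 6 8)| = 4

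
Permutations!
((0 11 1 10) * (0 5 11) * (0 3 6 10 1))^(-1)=(0 11 5 10 6 3)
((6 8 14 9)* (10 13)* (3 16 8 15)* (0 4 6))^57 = (0 15 8)(3 14 4)(6 16 9)(10 13)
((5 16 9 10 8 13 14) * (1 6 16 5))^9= ((1 6 16 9 10 8 13 14))^9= (1 6 16 9 10 8 13 14)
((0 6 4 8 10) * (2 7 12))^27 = (12)(0 4 10 6 8)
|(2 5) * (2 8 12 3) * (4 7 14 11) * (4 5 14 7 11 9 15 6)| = |(2 14 9 15 6 4 11 5 8 12 3)| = 11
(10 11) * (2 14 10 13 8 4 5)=[0, 1, 14, 3, 5, 2, 6, 7, 4, 9, 11, 13, 12, 8, 10]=(2 14 10 11 13 8 4 5)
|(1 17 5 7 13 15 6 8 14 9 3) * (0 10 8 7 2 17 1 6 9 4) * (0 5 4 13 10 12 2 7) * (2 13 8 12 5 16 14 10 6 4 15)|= |(0 5 7 6)(2 17 15 9 3 4 16 14 8 10 12 13)|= 12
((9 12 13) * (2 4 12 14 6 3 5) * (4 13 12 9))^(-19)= (2 6 4 5 14 13 3 9)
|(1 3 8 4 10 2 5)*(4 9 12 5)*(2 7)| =|(1 3 8 9 12 5)(2 4 10 7)| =12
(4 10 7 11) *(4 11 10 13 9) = (4 13 9)(7 10) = [0, 1, 2, 3, 13, 5, 6, 10, 8, 4, 7, 11, 12, 9]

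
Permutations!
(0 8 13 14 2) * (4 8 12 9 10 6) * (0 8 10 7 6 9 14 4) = (0 12 14 2 8 13 4 10 9 7 6) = [12, 1, 8, 3, 10, 5, 0, 6, 13, 7, 9, 11, 14, 4, 2]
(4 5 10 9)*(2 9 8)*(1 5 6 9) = (1 5 10 8 2)(4 6 9) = [0, 5, 1, 3, 6, 10, 9, 7, 2, 4, 8]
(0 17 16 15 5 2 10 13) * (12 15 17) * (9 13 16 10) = (0 12 15 5 2 9 13)(10 16 17) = [12, 1, 9, 3, 4, 2, 6, 7, 8, 13, 16, 11, 15, 0, 14, 5, 17, 10]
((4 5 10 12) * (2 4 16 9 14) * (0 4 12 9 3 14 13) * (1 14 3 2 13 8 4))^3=(16)(0 13 14 1)(4 9 5 8 10)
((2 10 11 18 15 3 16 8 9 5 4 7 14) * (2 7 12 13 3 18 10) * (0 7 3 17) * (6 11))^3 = (0 3 9 12)(4 17 14 8)(5 13 7 16)(15 18)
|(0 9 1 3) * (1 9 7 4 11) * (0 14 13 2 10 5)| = 11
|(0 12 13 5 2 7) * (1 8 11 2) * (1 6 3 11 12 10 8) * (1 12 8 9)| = 12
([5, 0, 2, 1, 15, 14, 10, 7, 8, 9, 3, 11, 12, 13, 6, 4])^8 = [5, 0, 2, 1, 4, 14, 10, 7, 8, 9, 3, 11, 12, 13, 6, 15]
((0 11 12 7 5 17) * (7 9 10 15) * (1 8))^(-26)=((0 11 12 9 10 15 7 5 17)(1 8))^(-26)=(0 11 12 9 10 15 7 5 17)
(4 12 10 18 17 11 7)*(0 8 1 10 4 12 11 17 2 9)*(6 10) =(0 8 1 6 10 18 2 9)(4 11 7 12) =[8, 6, 9, 3, 11, 5, 10, 12, 1, 0, 18, 7, 4, 13, 14, 15, 16, 17, 2]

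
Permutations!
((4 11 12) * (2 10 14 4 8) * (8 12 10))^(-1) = (2 8)(4 14 10 11)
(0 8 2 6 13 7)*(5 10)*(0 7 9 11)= [8, 1, 6, 3, 4, 10, 13, 7, 2, 11, 5, 0, 12, 9]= (0 8 2 6 13 9 11)(5 10)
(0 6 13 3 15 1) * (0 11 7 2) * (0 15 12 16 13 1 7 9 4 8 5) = (0 6 1 11 9 4 8 5)(2 15 7)(3 12 16 13) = [6, 11, 15, 12, 8, 0, 1, 2, 5, 4, 10, 9, 16, 3, 14, 7, 13]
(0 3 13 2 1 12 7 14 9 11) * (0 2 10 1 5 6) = [3, 12, 5, 13, 4, 6, 0, 14, 8, 11, 1, 2, 7, 10, 9] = (0 3 13 10 1 12 7 14 9 11 2 5 6)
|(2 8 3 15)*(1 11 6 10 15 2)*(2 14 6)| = |(1 11 2 8 3 14 6 10 15)| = 9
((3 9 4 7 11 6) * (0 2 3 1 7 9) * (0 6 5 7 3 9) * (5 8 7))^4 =((0 2 9 4)(1 3 6)(7 11 8))^4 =(1 3 6)(7 11 8)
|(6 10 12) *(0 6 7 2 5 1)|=8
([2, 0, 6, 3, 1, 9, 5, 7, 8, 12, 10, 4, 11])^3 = [5, 6, 9, 3, 2, 11, 12, 7, 8, 4, 10, 0, 1]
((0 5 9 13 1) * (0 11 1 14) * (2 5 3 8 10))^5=(0 5 3 9 8 13 10 14 2)(1 11)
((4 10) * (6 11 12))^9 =((4 10)(6 11 12))^9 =(12)(4 10)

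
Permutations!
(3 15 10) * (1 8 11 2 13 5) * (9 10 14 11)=(1 8 9 10 3 15 14 11 2 13 5)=[0, 8, 13, 15, 4, 1, 6, 7, 9, 10, 3, 2, 12, 5, 11, 14]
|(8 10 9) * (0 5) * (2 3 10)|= 10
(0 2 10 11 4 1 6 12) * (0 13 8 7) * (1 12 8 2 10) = (0 10 11 4 12 13 2 1 6 8 7) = [10, 6, 1, 3, 12, 5, 8, 0, 7, 9, 11, 4, 13, 2]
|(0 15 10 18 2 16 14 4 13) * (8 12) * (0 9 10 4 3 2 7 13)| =60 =|(0 15 4)(2 16 14 3)(7 13 9 10 18)(8 12)|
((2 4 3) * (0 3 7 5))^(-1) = (0 5 7 4 2 3) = ((0 3 2 4 7 5))^(-1)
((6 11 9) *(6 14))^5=(6 11 9 14)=((6 11 9 14))^5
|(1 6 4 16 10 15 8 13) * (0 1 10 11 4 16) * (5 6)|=28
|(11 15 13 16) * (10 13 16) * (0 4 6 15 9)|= 14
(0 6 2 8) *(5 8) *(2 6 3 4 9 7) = (0 3 4 9 7 2 5 8) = [3, 1, 5, 4, 9, 8, 6, 2, 0, 7]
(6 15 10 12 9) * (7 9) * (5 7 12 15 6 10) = (5 7 9 10 15) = [0, 1, 2, 3, 4, 7, 6, 9, 8, 10, 15, 11, 12, 13, 14, 5]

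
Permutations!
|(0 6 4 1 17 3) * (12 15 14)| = |(0 6 4 1 17 3)(12 15 14)| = 6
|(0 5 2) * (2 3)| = |(0 5 3 2)| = 4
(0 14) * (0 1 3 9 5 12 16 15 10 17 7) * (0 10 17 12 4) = [14, 3, 2, 9, 0, 4, 6, 10, 8, 5, 12, 11, 16, 13, 1, 17, 15, 7] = (0 14 1 3 9 5 4)(7 10 12 16 15 17)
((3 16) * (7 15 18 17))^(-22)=((3 16)(7 15 18 17))^(-22)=(7 18)(15 17)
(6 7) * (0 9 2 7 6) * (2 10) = (0 9 10 2 7) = [9, 1, 7, 3, 4, 5, 6, 0, 8, 10, 2]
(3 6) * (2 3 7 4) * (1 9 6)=(1 9 6 7 4 2 3)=[0, 9, 3, 1, 2, 5, 7, 4, 8, 6]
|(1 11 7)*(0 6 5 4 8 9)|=|(0 6 5 4 8 9)(1 11 7)|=6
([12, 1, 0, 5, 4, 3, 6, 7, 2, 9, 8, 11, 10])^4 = [2, 1, 8, 3, 4, 5, 6, 7, 10, 9, 12, 11, 0]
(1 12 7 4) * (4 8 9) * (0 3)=(0 3)(1 12 7 8 9 4)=[3, 12, 2, 0, 1, 5, 6, 8, 9, 4, 10, 11, 7]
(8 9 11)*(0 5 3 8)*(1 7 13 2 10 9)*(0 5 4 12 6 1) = [4, 7, 10, 8, 12, 3, 1, 13, 0, 11, 9, 5, 6, 2] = (0 4 12 6 1 7 13 2 10 9 11 5 3 8)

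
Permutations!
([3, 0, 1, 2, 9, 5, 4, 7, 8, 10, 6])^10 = [2, 3, 0, 1, 10, 5, 9, 7, 8, 6, 4]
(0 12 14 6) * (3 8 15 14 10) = (0 12 10 3 8 15 14 6) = [12, 1, 2, 8, 4, 5, 0, 7, 15, 9, 3, 11, 10, 13, 6, 14]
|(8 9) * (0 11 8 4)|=|(0 11 8 9 4)|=5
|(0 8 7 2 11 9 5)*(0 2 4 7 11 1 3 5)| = 4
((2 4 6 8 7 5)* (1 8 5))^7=(1 8 7)(2 5 6 4)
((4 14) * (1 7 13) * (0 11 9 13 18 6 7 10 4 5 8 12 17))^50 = ((0 11 9 13 1 10 4 14 5 8 12 17)(6 7 18))^50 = (0 9 1 4 5 12)(6 18 7)(8 17 11 13 10 14)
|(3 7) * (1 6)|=2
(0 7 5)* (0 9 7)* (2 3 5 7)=(2 3 5 9)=[0, 1, 3, 5, 4, 9, 6, 7, 8, 2]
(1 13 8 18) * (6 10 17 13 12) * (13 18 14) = (1 12 6 10 17 18)(8 14 13) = [0, 12, 2, 3, 4, 5, 10, 7, 14, 9, 17, 11, 6, 8, 13, 15, 16, 18, 1]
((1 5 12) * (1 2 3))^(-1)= ((1 5 12 2 3))^(-1)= (1 3 2 12 5)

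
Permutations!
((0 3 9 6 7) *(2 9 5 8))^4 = ((0 3 5 8 2 9 6 7))^4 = (0 2)(3 9)(5 6)(7 8)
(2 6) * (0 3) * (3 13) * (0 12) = [13, 1, 6, 12, 4, 5, 2, 7, 8, 9, 10, 11, 0, 3] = (0 13 3 12)(2 6)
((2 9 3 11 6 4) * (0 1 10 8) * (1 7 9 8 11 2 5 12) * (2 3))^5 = ((0 7 9 2 8)(1 10 11 6 4 5 12))^5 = (1 5 6 10 12 4 11)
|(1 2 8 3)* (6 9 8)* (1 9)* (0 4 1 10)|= 6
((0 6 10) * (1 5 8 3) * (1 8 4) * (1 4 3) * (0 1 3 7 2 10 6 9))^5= ((0 9)(1 5 7 2 10)(3 8))^5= (10)(0 9)(3 8)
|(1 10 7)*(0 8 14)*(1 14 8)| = 5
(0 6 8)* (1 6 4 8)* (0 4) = (1 6)(4 8) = [0, 6, 2, 3, 8, 5, 1, 7, 4]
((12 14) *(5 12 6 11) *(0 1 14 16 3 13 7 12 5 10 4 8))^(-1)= ((0 1 14 6 11 10 4 8)(3 13 7 12 16))^(-1)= (0 8 4 10 11 6 14 1)(3 16 12 7 13)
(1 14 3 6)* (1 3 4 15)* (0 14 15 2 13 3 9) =[14, 15, 13, 6, 2, 5, 9, 7, 8, 0, 10, 11, 12, 3, 4, 1] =(0 14 4 2 13 3 6 9)(1 15)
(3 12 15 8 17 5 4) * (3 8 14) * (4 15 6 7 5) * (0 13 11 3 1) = (0 13 11 3 12 6 7 5 15 14 1)(4 8 17) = [13, 0, 2, 12, 8, 15, 7, 5, 17, 9, 10, 3, 6, 11, 1, 14, 16, 4]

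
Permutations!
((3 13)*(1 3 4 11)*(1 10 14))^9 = ((1 3 13 4 11 10 14))^9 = (1 13 11 14 3 4 10)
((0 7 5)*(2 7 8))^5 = (8)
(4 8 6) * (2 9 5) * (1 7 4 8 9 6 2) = [0, 7, 6, 3, 9, 1, 8, 4, 2, 5] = (1 7 4 9 5)(2 6 8)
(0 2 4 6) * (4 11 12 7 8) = (0 2 11 12 7 8 4 6) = [2, 1, 11, 3, 6, 5, 0, 8, 4, 9, 10, 12, 7]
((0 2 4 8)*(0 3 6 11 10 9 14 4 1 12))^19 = (0 12 1 2)(3 10 4 6 9 8 11 14)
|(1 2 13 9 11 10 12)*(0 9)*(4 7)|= 8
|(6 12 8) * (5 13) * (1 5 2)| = 12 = |(1 5 13 2)(6 12 8)|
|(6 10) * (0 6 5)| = 4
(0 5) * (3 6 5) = (0 3 6 5) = [3, 1, 2, 6, 4, 0, 5]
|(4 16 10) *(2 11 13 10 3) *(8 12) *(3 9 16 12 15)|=18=|(2 11 13 10 4 12 8 15 3)(9 16)|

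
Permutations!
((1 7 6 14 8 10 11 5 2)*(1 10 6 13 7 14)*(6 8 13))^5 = ((1 14 13 7 6)(2 10 11 5))^5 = (14)(2 10 11 5)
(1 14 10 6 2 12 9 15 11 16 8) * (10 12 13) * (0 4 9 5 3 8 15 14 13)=(0 4 9 14 12 5 3 8 1 13 10 6 2)(11 16 15)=[4, 13, 0, 8, 9, 3, 2, 7, 1, 14, 6, 16, 5, 10, 12, 11, 15]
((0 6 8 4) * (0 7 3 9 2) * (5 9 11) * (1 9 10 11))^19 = (0 6 8 4 7 3 1 9 2)(5 10 11)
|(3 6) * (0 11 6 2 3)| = |(0 11 6)(2 3)| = 6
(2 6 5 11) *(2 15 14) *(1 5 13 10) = (1 5 11 15 14 2 6 13 10) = [0, 5, 6, 3, 4, 11, 13, 7, 8, 9, 1, 15, 12, 10, 2, 14]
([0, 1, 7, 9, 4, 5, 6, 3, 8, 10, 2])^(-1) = (2 10 9 3 7)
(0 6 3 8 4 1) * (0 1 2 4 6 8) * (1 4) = (0 8 6 3)(1 4 2) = [8, 4, 1, 0, 2, 5, 3, 7, 6]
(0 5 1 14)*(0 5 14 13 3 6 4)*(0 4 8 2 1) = (0 14 5)(1 13 3 6 8 2) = [14, 13, 1, 6, 4, 0, 8, 7, 2, 9, 10, 11, 12, 3, 5]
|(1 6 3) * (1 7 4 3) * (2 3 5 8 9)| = |(1 6)(2 3 7 4 5 8 9)| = 14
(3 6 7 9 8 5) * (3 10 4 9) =[0, 1, 2, 6, 9, 10, 7, 3, 5, 8, 4] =(3 6 7)(4 9 8 5 10)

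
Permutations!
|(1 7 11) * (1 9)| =4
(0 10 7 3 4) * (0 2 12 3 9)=(0 10 7 9)(2 12 3 4)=[10, 1, 12, 4, 2, 5, 6, 9, 8, 0, 7, 11, 3]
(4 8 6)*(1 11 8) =(1 11 8 6 4) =[0, 11, 2, 3, 1, 5, 4, 7, 6, 9, 10, 8]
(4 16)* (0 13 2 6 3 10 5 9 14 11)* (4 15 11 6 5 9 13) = (0 4 16 15 11)(2 5 13)(3 10 9 14 6) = [4, 1, 5, 10, 16, 13, 3, 7, 8, 14, 9, 0, 12, 2, 6, 11, 15]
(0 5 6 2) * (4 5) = (0 4 5 6 2) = [4, 1, 0, 3, 5, 6, 2]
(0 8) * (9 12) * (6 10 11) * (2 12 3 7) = [8, 1, 12, 7, 4, 5, 10, 2, 0, 3, 11, 6, 9] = (0 8)(2 12 9 3 7)(6 10 11)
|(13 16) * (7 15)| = 2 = |(7 15)(13 16)|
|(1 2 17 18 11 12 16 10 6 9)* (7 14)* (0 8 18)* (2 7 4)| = |(0 8 18 11 12 16 10 6 9 1 7 14 4 2 17)| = 15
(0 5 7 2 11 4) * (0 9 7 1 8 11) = [5, 8, 0, 3, 9, 1, 6, 2, 11, 7, 10, 4] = (0 5 1 8 11 4 9 7 2)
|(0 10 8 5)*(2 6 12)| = |(0 10 8 5)(2 6 12)| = 12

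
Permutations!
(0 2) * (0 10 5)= [2, 1, 10, 3, 4, 0, 6, 7, 8, 9, 5]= (0 2 10 5)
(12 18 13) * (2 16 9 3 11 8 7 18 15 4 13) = (2 16 9 3 11 8 7 18)(4 13 12 15) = [0, 1, 16, 11, 13, 5, 6, 18, 7, 3, 10, 8, 15, 12, 14, 4, 9, 17, 2]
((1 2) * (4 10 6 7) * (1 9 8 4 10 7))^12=((1 2 9 8 4 7 10 6))^12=(1 4)(2 7)(6 8)(9 10)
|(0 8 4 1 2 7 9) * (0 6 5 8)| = |(1 2 7 9 6 5 8 4)| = 8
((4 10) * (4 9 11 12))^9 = (4 12 11 9 10) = ((4 10 9 11 12))^9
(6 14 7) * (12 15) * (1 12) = (1 12 15)(6 14 7) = [0, 12, 2, 3, 4, 5, 14, 6, 8, 9, 10, 11, 15, 13, 7, 1]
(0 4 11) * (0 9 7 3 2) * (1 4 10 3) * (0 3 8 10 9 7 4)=(0 9 4 11 7 1)(2 3)(8 10)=[9, 0, 3, 2, 11, 5, 6, 1, 10, 4, 8, 7]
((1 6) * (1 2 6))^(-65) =(2 6)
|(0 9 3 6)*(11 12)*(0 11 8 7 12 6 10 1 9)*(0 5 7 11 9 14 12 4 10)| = 13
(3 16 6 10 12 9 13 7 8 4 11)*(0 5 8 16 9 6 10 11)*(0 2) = (0 5 8 4 2)(3 9 13 7 16 10 12 6 11) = [5, 1, 0, 9, 2, 8, 11, 16, 4, 13, 12, 3, 6, 7, 14, 15, 10]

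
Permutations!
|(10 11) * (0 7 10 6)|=5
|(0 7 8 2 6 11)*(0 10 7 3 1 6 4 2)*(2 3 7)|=|(0 7 8)(1 6 11 10 2 4 3)|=21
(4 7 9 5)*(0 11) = (0 11)(4 7 9 5) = [11, 1, 2, 3, 7, 4, 6, 9, 8, 5, 10, 0]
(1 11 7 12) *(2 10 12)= (1 11 7 2 10 12)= [0, 11, 10, 3, 4, 5, 6, 2, 8, 9, 12, 7, 1]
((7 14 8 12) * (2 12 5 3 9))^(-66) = (2 3 8 7)(5 14 12 9)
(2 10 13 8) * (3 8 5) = (2 10 13 5 3 8) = [0, 1, 10, 8, 4, 3, 6, 7, 2, 9, 13, 11, 12, 5]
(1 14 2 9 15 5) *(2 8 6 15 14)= (1 2 9 14 8 6 15 5)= [0, 2, 9, 3, 4, 1, 15, 7, 6, 14, 10, 11, 12, 13, 8, 5]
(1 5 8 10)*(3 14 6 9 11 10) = [0, 5, 2, 14, 4, 8, 9, 7, 3, 11, 1, 10, 12, 13, 6] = (1 5 8 3 14 6 9 11 10)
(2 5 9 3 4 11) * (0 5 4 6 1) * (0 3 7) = [5, 3, 4, 6, 11, 9, 1, 0, 8, 7, 10, 2] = (0 5 9 7)(1 3 6)(2 4 11)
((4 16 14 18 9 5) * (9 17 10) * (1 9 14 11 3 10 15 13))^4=(1 16 14 13 4 10 15 5 3 17 9 11 18)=((1 9 5 4 16 11 3 10 14 18 17 15 13))^4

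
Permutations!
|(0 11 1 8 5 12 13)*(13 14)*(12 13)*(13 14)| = |(0 11 1 8 5 14 12 13)| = 8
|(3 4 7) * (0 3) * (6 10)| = 4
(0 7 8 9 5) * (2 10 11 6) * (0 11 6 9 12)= (0 7 8 12)(2 10 6)(5 11 9)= [7, 1, 10, 3, 4, 11, 2, 8, 12, 5, 6, 9, 0]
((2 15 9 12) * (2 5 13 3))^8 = ((2 15 9 12 5 13 3))^8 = (2 15 9 12 5 13 3)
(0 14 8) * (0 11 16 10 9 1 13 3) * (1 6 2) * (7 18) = (0 14 8 11 16 10 9 6 2 1 13 3)(7 18) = [14, 13, 1, 0, 4, 5, 2, 18, 11, 6, 9, 16, 12, 3, 8, 15, 10, 17, 7]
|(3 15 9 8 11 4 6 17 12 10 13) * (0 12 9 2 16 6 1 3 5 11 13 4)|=16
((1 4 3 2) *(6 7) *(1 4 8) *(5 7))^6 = ((1 8)(2 4 3)(5 7 6))^6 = (8)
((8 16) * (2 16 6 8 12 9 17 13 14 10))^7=(2 10 14 13 17 9 12 16)(6 8)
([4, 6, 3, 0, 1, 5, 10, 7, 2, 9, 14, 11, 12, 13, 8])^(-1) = (0 3 2 8 14 10 6 1 4)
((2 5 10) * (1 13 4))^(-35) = ((1 13 4)(2 5 10))^(-35) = (1 13 4)(2 5 10)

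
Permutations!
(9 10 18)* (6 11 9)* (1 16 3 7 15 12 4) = [0, 16, 2, 7, 1, 5, 11, 15, 8, 10, 18, 9, 4, 13, 14, 12, 3, 17, 6] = (1 16 3 7 15 12 4)(6 11 9 10 18)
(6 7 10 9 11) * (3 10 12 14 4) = (3 10 9 11 6 7 12 14 4) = [0, 1, 2, 10, 3, 5, 7, 12, 8, 11, 9, 6, 14, 13, 4]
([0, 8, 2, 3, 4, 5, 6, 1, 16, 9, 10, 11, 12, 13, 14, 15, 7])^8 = (16)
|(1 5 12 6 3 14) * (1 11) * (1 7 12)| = |(1 5)(3 14 11 7 12 6)| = 6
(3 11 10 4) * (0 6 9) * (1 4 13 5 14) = (0 6 9)(1 4 3 11 10 13 5 14) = [6, 4, 2, 11, 3, 14, 9, 7, 8, 0, 13, 10, 12, 5, 1]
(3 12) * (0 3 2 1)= [3, 0, 1, 12, 4, 5, 6, 7, 8, 9, 10, 11, 2]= (0 3 12 2 1)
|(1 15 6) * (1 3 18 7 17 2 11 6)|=|(1 15)(2 11 6 3 18 7 17)|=14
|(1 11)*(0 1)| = 3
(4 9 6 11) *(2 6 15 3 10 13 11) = (2 6)(3 10 13 11 4 9 15) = [0, 1, 6, 10, 9, 5, 2, 7, 8, 15, 13, 4, 12, 11, 14, 3]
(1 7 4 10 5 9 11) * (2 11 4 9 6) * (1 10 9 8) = [0, 7, 11, 3, 9, 6, 2, 8, 1, 4, 5, 10] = (1 7 8)(2 11 10 5 6)(4 9)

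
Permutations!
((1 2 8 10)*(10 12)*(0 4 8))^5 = (0 1 12 4 2 10 8)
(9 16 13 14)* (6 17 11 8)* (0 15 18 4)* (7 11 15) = (0 7 11 8 6 17 15 18 4)(9 16 13 14) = [7, 1, 2, 3, 0, 5, 17, 11, 6, 16, 10, 8, 12, 14, 9, 18, 13, 15, 4]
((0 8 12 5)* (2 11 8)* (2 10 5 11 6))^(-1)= (0 5 10)(2 6)(8 11 12)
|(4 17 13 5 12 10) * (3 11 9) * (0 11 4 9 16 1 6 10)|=|(0 11 16 1 6 10 9 3 4 17 13 5 12)|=13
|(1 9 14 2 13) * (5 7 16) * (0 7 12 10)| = 30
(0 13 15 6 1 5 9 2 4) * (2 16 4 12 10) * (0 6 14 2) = (0 13 15 14 2 12 10)(1 5 9 16 4 6) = [13, 5, 12, 3, 6, 9, 1, 7, 8, 16, 0, 11, 10, 15, 2, 14, 4]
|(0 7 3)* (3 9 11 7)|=|(0 3)(7 9 11)|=6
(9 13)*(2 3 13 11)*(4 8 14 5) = (2 3 13 9 11)(4 8 14 5) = [0, 1, 3, 13, 8, 4, 6, 7, 14, 11, 10, 2, 12, 9, 5]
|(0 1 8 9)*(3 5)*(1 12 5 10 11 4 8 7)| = 18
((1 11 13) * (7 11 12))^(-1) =((1 12 7 11 13))^(-1) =(1 13 11 7 12)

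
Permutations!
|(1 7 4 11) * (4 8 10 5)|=7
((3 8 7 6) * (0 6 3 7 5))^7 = (0 6 7 3 8 5)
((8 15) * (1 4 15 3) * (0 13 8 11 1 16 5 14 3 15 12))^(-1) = (0 12 4 1 11 15 8 13)(3 14 5 16)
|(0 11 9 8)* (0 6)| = 5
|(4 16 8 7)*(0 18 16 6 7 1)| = |(0 18 16 8 1)(4 6 7)| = 15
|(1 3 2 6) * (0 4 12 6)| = 7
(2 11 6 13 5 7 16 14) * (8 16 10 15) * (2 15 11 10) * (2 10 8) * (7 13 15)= [0, 1, 8, 3, 4, 13, 15, 10, 16, 9, 11, 6, 12, 5, 7, 2, 14]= (2 8 16 14 7 10 11 6 15)(5 13)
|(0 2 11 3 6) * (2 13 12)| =7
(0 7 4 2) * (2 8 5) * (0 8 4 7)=(2 8 5)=[0, 1, 8, 3, 4, 2, 6, 7, 5]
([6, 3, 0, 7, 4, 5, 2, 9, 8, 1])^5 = [2, 3, 6, 7, 4, 5, 0, 9, 8, 1]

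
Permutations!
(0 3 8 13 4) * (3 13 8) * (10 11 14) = (0 13 4)(10 11 14) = [13, 1, 2, 3, 0, 5, 6, 7, 8, 9, 11, 14, 12, 4, 10]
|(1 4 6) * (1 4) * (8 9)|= 2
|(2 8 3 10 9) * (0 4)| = 10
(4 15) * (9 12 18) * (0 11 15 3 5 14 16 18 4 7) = [11, 1, 2, 5, 3, 14, 6, 0, 8, 12, 10, 15, 4, 13, 16, 7, 18, 17, 9] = (0 11 15 7)(3 5 14 16 18 9 12 4)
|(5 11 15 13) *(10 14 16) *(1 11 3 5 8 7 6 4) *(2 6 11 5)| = 30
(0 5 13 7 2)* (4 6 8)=[5, 1, 0, 3, 6, 13, 8, 2, 4, 9, 10, 11, 12, 7]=(0 5 13 7 2)(4 6 8)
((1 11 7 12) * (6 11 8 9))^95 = (1 11 8 7 9 12 6)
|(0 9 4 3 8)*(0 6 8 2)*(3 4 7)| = |(0 9 7 3 2)(6 8)| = 10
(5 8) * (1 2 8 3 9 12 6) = (1 2 8 5 3 9 12 6) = [0, 2, 8, 9, 4, 3, 1, 7, 5, 12, 10, 11, 6]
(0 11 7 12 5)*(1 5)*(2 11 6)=(0 6 2 11 7 12 1 5)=[6, 5, 11, 3, 4, 0, 2, 12, 8, 9, 10, 7, 1]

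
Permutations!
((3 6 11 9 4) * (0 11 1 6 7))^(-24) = (11) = ((0 11 9 4 3 7)(1 6))^(-24)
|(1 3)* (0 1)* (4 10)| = |(0 1 3)(4 10)| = 6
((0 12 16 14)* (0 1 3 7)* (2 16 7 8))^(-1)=(0 7 12)(1 14 16 2 8 3)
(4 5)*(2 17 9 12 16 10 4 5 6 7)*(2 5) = (2 17 9 12 16 10 4 6 7 5) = [0, 1, 17, 3, 6, 2, 7, 5, 8, 12, 4, 11, 16, 13, 14, 15, 10, 9]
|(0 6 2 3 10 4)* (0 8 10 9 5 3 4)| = 6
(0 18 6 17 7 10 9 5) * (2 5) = [18, 1, 5, 3, 4, 0, 17, 10, 8, 2, 9, 11, 12, 13, 14, 15, 16, 7, 6] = (0 18 6 17 7 10 9 2 5)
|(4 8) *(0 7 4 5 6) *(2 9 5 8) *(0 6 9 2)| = 6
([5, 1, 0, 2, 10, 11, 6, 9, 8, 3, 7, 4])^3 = (0 4 9)(2 11 7)(3 5 10)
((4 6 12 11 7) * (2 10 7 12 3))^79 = ((2 10 7 4 6 3)(11 12))^79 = (2 10 7 4 6 3)(11 12)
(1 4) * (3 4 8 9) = (1 8 9 3 4) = [0, 8, 2, 4, 1, 5, 6, 7, 9, 3]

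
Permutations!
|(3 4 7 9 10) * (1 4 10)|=4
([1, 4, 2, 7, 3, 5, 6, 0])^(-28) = (0 4 7 1 3)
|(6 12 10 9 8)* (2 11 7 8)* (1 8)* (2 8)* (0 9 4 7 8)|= |(0 9)(1 2 11 8 6 12 10 4 7)|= 18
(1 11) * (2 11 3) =(1 3 2 11) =[0, 3, 11, 2, 4, 5, 6, 7, 8, 9, 10, 1]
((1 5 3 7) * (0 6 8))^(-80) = ((0 6 8)(1 5 3 7))^(-80) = (0 6 8)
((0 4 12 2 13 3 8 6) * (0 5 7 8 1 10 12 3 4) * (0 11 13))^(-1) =(0 2 12 10 1 3 4 13 11)(5 6 8 7)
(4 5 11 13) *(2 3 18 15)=(2 3 18 15)(4 5 11 13)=[0, 1, 3, 18, 5, 11, 6, 7, 8, 9, 10, 13, 12, 4, 14, 2, 16, 17, 15]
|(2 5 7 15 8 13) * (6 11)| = |(2 5 7 15 8 13)(6 11)| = 6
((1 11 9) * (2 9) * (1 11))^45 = (11)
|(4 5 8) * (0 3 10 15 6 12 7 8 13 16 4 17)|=36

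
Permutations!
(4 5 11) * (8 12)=(4 5 11)(8 12)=[0, 1, 2, 3, 5, 11, 6, 7, 12, 9, 10, 4, 8]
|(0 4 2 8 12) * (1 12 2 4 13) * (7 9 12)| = |(0 13 1 7 9 12)(2 8)| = 6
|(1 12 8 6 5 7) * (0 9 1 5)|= 6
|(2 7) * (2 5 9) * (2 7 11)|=|(2 11)(5 9 7)|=6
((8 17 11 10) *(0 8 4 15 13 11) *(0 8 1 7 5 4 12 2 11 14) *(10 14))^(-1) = ((0 1 7 5 4 15 13 10 12 2 11 14)(8 17))^(-1) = (0 14 11 2 12 10 13 15 4 5 7 1)(8 17)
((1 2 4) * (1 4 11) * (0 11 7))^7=(0 1 7 11 2)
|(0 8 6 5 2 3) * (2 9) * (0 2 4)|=6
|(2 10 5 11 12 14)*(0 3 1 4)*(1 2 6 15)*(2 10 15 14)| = 10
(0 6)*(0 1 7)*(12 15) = (0 6 1 7)(12 15) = [6, 7, 2, 3, 4, 5, 1, 0, 8, 9, 10, 11, 15, 13, 14, 12]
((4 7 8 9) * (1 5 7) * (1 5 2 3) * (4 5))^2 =(1 3 2)(5 8)(7 9) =((1 2 3)(5 7 8 9))^2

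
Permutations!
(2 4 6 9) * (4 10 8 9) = (2 10 8 9)(4 6) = [0, 1, 10, 3, 6, 5, 4, 7, 9, 2, 8]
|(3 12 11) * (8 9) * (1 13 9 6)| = |(1 13 9 8 6)(3 12 11)| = 15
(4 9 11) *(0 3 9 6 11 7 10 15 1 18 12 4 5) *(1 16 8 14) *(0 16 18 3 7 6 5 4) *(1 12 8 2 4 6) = (0 7 10 15 18 8 14 12)(1 3 9)(2 4 5 16)(6 11) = [7, 3, 4, 9, 5, 16, 11, 10, 14, 1, 15, 6, 0, 13, 12, 18, 2, 17, 8]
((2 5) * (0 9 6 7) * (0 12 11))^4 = (0 12 6)(7 9 11) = ((0 9 6 7 12 11)(2 5))^4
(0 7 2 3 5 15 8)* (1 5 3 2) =(0 7 1 5 15 8) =[7, 5, 2, 3, 4, 15, 6, 1, 0, 9, 10, 11, 12, 13, 14, 8]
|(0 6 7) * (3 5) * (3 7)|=|(0 6 3 5 7)|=5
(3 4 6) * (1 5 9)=(1 5 9)(3 4 6)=[0, 5, 2, 4, 6, 9, 3, 7, 8, 1]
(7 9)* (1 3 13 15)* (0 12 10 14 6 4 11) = (0 12 10 14 6 4 11)(1 3 13 15)(7 9) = [12, 3, 2, 13, 11, 5, 4, 9, 8, 7, 14, 0, 10, 15, 6, 1]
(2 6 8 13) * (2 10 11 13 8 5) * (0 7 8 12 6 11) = [7, 1, 11, 3, 4, 2, 5, 8, 12, 9, 0, 13, 6, 10] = (0 7 8 12 6 5 2 11 13 10)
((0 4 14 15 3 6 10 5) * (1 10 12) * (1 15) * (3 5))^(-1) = ((0 4 14 1 10 3 6 12 15 5))^(-1) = (0 5 15 12 6 3 10 1 14 4)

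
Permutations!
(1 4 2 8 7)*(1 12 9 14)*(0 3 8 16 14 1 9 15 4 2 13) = (0 3 8 7 12 15 4 13)(1 2 16 14 9) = [3, 2, 16, 8, 13, 5, 6, 12, 7, 1, 10, 11, 15, 0, 9, 4, 14]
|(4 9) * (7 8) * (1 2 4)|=4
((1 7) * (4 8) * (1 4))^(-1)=(1 8 4 7)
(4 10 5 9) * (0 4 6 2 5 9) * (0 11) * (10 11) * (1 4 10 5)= (0 10 9 6 2 1 4 11)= [10, 4, 1, 3, 11, 5, 2, 7, 8, 6, 9, 0]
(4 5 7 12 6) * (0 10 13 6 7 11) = (0 10 13 6 4 5 11)(7 12) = [10, 1, 2, 3, 5, 11, 4, 12, 8, 9, 13, 0, 7, 6]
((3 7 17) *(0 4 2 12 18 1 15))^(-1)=(0 15 1 18 12 2 4)(3 17 7)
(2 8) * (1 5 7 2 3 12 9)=(1 5 7 2 8 3 12 9)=[0, 5, 8, 12, 4, 7, 6, 2, 3, 1, 10, 11, 9]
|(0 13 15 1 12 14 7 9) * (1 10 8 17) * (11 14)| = 12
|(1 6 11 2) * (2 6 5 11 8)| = |(1 5 11 6 8 2)| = 6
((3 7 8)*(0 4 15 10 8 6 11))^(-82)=((0 4 15 10 8 3 7 6 11))^(-82)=(0 11 6 7 3 8 10 15 4)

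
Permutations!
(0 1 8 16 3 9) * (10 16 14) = [1, 8, 2, 9, 4, 5, 6, 7, 14, 0, 16, 11, 12, 13, 10, 15, 3] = (0 1 8 14 10 16 3 9)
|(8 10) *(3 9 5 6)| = 4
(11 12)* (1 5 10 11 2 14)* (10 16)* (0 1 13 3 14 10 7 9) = (0 1 5 16 7 9)(2 10 11 12)(3 14 13) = [1, 5, 10, 14, 4, 16, 6, 9, 8, 0, 11, 12, 2, 3, 13, 15, 7]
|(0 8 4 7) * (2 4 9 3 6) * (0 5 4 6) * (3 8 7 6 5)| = 12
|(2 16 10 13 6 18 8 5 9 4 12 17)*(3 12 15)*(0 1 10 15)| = |(0 1 10 13 6 18 8 5 9 4)(2 16 15 3 12 17)| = 30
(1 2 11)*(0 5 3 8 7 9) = (0 5 3 8 7 9)(1 2 11) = [5, 2, 11, 8, 4, 3, 6, 9, 7, 0, 10, 1]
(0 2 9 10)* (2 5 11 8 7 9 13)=(0 5 11 8 7 9 10)(2 13)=[5, 1, 13, 3, 4, 11, 6, 9, 7, 10, 0, 8, 12, 2]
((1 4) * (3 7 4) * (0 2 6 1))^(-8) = (0 4 7 3 1 6 2)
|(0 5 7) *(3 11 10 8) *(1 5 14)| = 20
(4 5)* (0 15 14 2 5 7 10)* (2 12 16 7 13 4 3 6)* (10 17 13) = (0 15 14 12 16 7 17 13 4 10)(2 5 3 6) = [15, 1, 5, 6, 10, 3, 2, 17, 8, 9, 0, 11, 16, 4, 12, 14, 7, 13]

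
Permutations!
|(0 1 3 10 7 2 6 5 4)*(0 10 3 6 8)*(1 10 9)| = 5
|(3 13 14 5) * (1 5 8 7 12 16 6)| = |(1 5 3 13 14 8 7 12 16 6)| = 10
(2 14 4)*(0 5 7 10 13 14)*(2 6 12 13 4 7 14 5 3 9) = (0 3 9 2)(4 6 12 13 5 14 7 10) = [3, 1, 0, 9, 6, 14, 12, 10, 8, 2, 4, 11, 13, 5, 7]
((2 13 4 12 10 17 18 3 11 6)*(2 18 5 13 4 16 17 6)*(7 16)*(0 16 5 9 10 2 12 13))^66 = ((0 16 17 9 10 6 18 3 11 12 2 4 13 7 5))^66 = (0 18 13 9 12)(2 16 3 7 10)(4 17 11 5 6)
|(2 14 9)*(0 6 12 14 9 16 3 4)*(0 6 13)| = 6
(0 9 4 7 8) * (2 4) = (0 9 2 4 7 8) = [9, 1, 4, 3, 7, 5, 6, 8, 0, 2]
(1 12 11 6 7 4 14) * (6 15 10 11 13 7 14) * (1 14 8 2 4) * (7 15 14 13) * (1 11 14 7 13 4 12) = (2 12 13 15 10 14 4 6 8)(7 11) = [0, 1, 12, 3, 6, 5, 8, 11, 2, 9, 14, 7, 13, 15, 4, 10]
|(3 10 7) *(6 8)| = |(3 10 7)(6 8)| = 6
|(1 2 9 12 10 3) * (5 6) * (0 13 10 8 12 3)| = |(0 13 10)(1 2 9 3)(5 6)(8 12)| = 12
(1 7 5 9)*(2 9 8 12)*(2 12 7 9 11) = (12)(1 9)(2 11)(5 8 7) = [0, 9, 11, 3, 4, 8, 6, 5, 7, 1, 10, 2, 12]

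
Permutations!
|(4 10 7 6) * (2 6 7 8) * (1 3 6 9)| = 8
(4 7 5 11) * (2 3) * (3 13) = (2 13 3)(4 7 5 11) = [0, 1, 13, 2, 7, 11, 6, 5, 8, 9, 10, 4, 12, 3]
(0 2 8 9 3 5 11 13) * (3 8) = (0 2 3 5 11 13)(8 9) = [2, 1, 3, 5, 4, 11, 6, 7, 9, 8, 10, 13, 12, 0]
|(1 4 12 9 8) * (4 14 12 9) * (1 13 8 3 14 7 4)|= 14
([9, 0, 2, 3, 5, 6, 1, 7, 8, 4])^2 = (0 4 6)(1 9 5)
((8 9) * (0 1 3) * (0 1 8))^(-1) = ((0 8 9)(1 3))^(-1) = (0 9 8)(1 3)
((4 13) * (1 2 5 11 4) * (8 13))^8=(1 2 5 11 4 8 13)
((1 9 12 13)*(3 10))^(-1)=(1 13 12 9)(3 10)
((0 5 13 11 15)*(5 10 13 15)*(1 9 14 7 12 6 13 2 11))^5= (0 15 5 11 2 10)(1 6 7 9 13 12 14)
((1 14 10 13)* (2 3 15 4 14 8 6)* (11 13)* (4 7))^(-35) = (1 8 6 2 3 15 7 4 14 10 11 13) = ((1 8 6 2 3 15 7 4 14 10 11 13))^(-35)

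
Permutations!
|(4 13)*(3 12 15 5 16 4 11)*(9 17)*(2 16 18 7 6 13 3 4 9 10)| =10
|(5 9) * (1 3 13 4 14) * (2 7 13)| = 14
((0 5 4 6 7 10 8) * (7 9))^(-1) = ((0 5 4 6 9 7 10 8))^(-1) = (0 8 10 7 9 6 4 5)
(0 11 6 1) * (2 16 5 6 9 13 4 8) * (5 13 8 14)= (0 11 9 8 2 16 13 4 14 5 6 1)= [11, 0, 16, 3, 14, 6, 1, 7, 2, 8, 10, 9, 12, 4, 5, 15, 13]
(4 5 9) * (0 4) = (0 4 5 9) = [4, 1, 2, 3, 5, 9, 6, 7, 8, 0]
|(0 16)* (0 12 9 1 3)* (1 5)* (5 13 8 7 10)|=|(0 16 12 9 13 8 7 10 5 1 3)|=11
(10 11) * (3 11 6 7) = (3 11 10 6 7) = [0, 1, 2, 11, 4, 5, 7, 3, 8, 9, 6, 10]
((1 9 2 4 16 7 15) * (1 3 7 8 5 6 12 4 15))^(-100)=(1 2 3)(4 8 6)(5 12 16)(7 9 15)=((1 9 2 15 3 7)(4 16 8 5 6 12))^(-100)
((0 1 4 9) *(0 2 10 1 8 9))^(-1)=(0 4 1 10 2 9 8)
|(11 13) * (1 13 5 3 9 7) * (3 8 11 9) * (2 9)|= |(1 13 2 9 7)(5 8 11)|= 15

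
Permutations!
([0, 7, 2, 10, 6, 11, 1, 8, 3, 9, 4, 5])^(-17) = (1 10 7 4 8 6 3)(5 11)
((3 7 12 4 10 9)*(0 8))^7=(0 8)(3 7 12 4 10 9)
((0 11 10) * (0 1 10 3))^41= ((0 11 3)(1 10))^41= (0 3 11)(1 10)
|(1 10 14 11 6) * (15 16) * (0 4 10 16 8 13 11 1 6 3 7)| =|(0 4 10 14 1 16 15 8 13 11 3 7)| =12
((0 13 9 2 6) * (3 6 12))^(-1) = (0 6 3 12 2 9 13) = ((0 13 9 2 12 3 6))^(-1)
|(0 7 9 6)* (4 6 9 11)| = |(0 7 11 4 6)| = 5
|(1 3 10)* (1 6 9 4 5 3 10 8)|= 8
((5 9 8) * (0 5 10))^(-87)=((0 5 9 8 10))^(-87)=(0 8 5 10 9)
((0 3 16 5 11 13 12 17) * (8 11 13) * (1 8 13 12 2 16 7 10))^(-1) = ((0 3 7 10 1 8 11 13 2 16 5 12 17))^(-1) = (0 17 12 5 16 2 13 11 8 1 10 7 3)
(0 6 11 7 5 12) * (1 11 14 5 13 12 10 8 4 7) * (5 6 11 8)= [11, 8, 2, 3, 7, 10, 14, 13, 4, 9, 5, 1, 0, 12, 6]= (0 11 1 8 4 7 13 12)(5 10)(6 14)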